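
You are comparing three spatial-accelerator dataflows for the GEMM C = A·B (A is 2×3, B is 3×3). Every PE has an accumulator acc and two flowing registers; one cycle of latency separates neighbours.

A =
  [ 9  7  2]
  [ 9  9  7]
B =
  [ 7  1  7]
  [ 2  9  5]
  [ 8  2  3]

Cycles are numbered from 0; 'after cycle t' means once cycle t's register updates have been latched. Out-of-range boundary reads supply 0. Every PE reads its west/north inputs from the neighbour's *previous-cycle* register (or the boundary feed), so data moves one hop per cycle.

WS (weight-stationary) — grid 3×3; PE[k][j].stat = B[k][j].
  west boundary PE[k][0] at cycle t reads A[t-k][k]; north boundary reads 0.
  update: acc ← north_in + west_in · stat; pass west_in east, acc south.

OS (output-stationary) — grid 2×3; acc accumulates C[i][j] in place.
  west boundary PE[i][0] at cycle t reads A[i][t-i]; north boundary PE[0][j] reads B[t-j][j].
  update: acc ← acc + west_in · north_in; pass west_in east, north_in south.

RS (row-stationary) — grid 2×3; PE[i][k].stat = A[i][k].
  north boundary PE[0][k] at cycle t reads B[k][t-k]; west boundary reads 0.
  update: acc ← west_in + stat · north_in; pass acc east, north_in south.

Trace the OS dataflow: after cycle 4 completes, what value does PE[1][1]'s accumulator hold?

PE[1][1].acc = 104

OS (2×3). Following PE[1][1] plus its west/north inputs:
  after 0 — PE[0][1] acc=0, pass-E 0, pass-S 0
  after 0 — PE[1][0] acc=0, pass-E 0, pass-S 0
  after 0 — PE[1][1] acc=0, pass-E 0, pass-S 0
  after 1 — PE[0][1] acc=9, pass-E 9, pass-S 1
  after 1 — PE[1][0] acc=63, pass-E 9, pass-S 7
  after 1 — PE[1][1] acc=0, pass-E 0, pass-S 0
  after 2 — PE[0][1] acc=72, pass-E 7, pass-S 9
  after 2 — PE[1][0] acc=81, pass-E 9, pass-S 2
  after 2 — PE[1][1] acc=9, pass-E 9, pass-S 1
  after 3 — PE[0][1] acc=76, pass-E 2, pass-S 2
  after 3 — PE[1][0] acc=137, pass-E 7, pass-S 8
  after 3 — PE[1][1] acc=90, pass-E 9, pass-S 9
  after 4 — PE[0][1] acc=76, pass-E 0, pass-S 0
  after 4 — PE[1][0] acc=137, pass-E 0, pass-S 0
  after 4 — PE[1][1] acc=104, pass-E 7, pass-S 2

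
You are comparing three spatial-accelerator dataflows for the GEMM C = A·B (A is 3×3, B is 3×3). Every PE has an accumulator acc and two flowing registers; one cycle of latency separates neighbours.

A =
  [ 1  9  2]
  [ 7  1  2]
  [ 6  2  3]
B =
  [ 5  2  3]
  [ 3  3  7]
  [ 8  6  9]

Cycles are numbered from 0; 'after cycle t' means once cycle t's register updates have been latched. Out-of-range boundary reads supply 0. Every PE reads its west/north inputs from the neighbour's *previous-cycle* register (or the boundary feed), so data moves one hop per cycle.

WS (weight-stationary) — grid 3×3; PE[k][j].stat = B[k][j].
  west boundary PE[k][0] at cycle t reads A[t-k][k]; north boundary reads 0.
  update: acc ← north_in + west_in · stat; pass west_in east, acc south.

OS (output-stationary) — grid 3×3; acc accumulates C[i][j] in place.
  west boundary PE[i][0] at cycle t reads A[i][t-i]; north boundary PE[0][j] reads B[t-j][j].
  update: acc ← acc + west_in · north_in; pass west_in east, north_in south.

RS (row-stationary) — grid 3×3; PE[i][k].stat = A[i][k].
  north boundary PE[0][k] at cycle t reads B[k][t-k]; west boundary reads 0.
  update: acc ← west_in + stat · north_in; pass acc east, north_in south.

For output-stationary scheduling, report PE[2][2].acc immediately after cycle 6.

Tracing OS — 3×3 array, target PE[2][2]:
  cycle 0: PE[1][2] → acc 0, east 0, south 0
  cycle 0: PE[2][1] → acc 0, east 0, south 0
  cycle 0: PE[2][2] → acc 0, east 0, south 0
  cycle 1: PE[1][2] → acc 0, east 0, south 0
  cycle 1: PE[2][1] → acc 0, east 0, south 0
  cycle 1: PE[2][2] → acc 0, east 0, south 0
  cycle 2: PE[1][2] → acc 0, east 0, south 0
  cycle 2: PE[2][1] → acc 0, east 0, south 0
  cycle 2: PE[2][2] → acc 0, east 0, south 0
  cycle 3: PE[1][2] → acc 21, east 7, south 3
  cycle 3: PE[2][1] → acc 12, east 6, south 2
  cycle 3: PE[2][2] → acc 0, east 0, south 0
  cycle 4: PE[1][2] → acc 28, east 1, south 7
  cycle 4: PE[2][1] → acc 18, east 2, south 3
  cycle 4: PE[2][2] → acc 18, east 6, south 3
  cycle 5: PE[1][2] → acc 46, east 2, south 9
  cycle 5: PE[2][1] → acc 36, east 3, south 6
  cycle 5: PE[2][2] → acc 32, east 2, south 7
  cycle 6: PE[1][2] → acc 46, east 0, south 0
  cycle 6: PE[2][1] → acc 36, east 0, south 0
  cycle 6: PE[2][2] → acc 59, east 3, south 9

PE[2][2].acc = 59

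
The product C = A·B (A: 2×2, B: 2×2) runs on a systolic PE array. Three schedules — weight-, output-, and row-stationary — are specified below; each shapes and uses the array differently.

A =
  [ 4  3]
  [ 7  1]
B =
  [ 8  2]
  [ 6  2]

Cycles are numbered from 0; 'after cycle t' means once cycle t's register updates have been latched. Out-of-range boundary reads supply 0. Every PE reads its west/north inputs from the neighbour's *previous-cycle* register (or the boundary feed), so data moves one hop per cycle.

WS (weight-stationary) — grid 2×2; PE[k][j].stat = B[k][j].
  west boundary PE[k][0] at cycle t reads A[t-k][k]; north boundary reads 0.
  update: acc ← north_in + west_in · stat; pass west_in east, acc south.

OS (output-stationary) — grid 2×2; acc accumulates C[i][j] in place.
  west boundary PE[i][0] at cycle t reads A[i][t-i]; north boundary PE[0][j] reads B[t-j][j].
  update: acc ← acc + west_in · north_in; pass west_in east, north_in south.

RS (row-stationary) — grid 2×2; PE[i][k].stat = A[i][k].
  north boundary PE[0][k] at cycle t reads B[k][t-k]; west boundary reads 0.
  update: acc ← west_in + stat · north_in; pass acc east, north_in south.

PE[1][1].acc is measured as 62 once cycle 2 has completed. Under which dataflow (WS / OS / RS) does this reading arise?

dataflow = RS

WS (2×2 grid), PE[1][1]:
  t=0 PE[1][1]: acc=0 h=0 v=0
  t=1 PE[1][1]: acc=0 h=0 v=0
  t=2 PE[1][1]: acc=14 h=3 v=14
OS (2×2 grid), PE[1][1]:
  t=0 PE[1][1]: acc=0 h=0 v=0
  t=1 PE[1][1]: acc=0 h=0 v=0
  t=2 PE[1][1]: acc=14 h=7 v=2
RS (2×2 grid), PE[1][1]:
  t=0 PE[1][1]: acc=0 h=0 v=0
  t=1 PE[1][1]: acc=0 h=0 v=0
  t=2 PE[1][1]: acc=62 h=62 v=6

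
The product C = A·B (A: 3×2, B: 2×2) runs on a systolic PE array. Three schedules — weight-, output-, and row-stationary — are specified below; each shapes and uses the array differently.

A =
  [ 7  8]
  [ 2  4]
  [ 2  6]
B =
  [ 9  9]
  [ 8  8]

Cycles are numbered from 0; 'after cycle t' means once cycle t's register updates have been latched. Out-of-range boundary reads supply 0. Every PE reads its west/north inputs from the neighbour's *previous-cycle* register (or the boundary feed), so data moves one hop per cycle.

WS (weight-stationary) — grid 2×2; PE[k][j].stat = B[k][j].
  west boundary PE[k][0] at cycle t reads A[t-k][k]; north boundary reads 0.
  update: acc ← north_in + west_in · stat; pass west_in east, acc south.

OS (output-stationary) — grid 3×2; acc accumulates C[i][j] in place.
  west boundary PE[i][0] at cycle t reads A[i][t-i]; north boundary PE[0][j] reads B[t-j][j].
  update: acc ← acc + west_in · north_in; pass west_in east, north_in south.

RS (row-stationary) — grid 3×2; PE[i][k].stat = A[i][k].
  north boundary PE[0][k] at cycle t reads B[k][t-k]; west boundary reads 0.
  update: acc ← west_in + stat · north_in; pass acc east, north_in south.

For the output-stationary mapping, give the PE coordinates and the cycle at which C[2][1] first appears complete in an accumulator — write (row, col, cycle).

(row, col, cycle) = (2, 1, 4)

OS — PE[2][1] is where C[2][1] collects:
  @0  [2,1]  acc 0  |  →0  ↓0
  @1  [2,1]  acc 0  |  →0  ↓0
  @2  [2,1]  acc 0  |  →0  ↓0
  @3  [2,1]  acc 18  |  →2  ↓9
  @4  [2,1]  acc 66  |  →6  ↓8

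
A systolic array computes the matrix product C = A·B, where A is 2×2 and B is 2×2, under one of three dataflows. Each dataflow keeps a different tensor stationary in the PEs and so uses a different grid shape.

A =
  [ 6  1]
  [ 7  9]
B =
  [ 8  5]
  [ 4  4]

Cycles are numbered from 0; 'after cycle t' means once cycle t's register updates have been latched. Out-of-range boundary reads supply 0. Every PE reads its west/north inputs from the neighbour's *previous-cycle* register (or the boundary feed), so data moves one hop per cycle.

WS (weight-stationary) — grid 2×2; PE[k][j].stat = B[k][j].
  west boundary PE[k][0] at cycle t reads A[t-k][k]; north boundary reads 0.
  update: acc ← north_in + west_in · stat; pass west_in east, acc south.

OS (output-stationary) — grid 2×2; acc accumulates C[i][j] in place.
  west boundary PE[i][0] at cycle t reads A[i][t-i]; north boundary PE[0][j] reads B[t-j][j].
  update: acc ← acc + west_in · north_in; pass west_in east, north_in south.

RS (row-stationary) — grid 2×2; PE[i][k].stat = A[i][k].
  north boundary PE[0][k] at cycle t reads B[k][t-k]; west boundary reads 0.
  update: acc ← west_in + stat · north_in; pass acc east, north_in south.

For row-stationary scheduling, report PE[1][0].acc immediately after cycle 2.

RS on a 2×2 grid — tracing PE[1][0] and its feeders:
  step 0 · PE0,0: acc=48; fwd→48 fwd↓8
  step 0 · PE1,0: acc=0; fwd→0 fwd↓0
  step 1 · PE0,0: acc=30; fwd→30 fwd↓5
  step 1 · PE1,0: acc=56; fwd→56 fwd↓8
  step 2 · PE0,0: acc=0; fwd→0 fwd↓0
  step 2 · PE1,0: acc=35; fwd→35 fwd↓5

PE[1][0].acc = 35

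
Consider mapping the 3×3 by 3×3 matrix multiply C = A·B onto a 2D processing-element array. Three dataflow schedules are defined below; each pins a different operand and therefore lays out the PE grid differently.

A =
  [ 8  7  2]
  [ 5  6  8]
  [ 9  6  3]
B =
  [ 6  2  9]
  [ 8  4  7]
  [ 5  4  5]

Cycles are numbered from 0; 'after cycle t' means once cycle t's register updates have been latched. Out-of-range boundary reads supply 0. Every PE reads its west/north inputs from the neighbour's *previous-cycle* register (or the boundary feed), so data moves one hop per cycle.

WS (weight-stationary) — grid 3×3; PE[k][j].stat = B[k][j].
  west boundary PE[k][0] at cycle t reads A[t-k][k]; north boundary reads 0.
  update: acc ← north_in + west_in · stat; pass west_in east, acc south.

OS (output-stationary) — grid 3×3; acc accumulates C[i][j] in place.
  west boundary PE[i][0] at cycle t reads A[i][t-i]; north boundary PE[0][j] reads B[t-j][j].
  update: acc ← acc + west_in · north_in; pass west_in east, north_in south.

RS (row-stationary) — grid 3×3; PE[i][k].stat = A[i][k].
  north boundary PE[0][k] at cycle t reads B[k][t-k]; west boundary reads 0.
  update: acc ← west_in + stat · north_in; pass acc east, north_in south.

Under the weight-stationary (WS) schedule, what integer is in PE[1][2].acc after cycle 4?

PE[1][2].acc = 87

WS (3×3). Following PE[1][2] plus its west/north inputs:
  t=0 PE[0][2]: acc=0 h=0 v=0
  t=0 PE[1][1]: acc=0 h=0 v=0
  t=0 PE[1][2]: acc=0 h=0 v=0
  t=1 PE[0][2]: acc=0 h=0 v=0
  t=1 PE[1][1]: acc=0 h=0 v=0
  t=1 PE[1][2]: acc=0 h=0 v=0
  t=2 PE[0][2]: acc=72 h=8 v=72
  t=2 PE[1][1]: acc=44 h=7 v=44
  t=2 PE[1][2]: acc=0 h=0 v=0
  t=3 PE[0][2]: acc=45 h=5 v=45
  t=3 PE[1][1]: acc=34 h=6 v=34
  t=3 PE[1][2]: acc=121 h=7 v=121
  t=4 PE[0][2]: acc=81 h=9 v=81
  t=4 PE[1][1]: acc=42 h=6 v=42
  t=4 PE[1][2]: acc=87 h=6 v=87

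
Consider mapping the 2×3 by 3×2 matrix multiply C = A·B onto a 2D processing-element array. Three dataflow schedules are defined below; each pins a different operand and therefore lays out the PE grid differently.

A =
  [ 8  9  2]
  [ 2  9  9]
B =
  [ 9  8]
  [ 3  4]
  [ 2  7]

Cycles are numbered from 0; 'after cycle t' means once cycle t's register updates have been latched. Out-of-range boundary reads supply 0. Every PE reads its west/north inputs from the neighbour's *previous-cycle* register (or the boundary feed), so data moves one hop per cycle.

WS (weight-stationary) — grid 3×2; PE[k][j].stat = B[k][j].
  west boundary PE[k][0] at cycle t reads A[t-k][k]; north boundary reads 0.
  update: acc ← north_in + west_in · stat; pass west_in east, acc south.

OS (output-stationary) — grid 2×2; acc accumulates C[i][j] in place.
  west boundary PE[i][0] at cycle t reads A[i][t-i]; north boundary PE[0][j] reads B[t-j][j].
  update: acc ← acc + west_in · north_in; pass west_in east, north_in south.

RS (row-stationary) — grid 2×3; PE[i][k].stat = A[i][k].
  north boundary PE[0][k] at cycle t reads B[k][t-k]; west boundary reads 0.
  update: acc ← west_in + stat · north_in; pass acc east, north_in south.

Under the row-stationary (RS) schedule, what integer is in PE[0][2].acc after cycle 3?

RS (2×3). Following PE[0][2] plus its west/north inputs:
  @0  [0,1]  acc 0  |  →0  ↓0
  @0  [0,2]  acc 0  |  →0  ↓0
  @1  [0,1]  acc 99  |  →99  ↓3
  @1  [0,2]  acc 0  |  →0  ↓0
  @2  [0,1]  acc 100  |  →100  ↓4
  @2  [0,2]  acc 103  |  →103  ↓2
  @3  [0,1]  acc 0  |  →0  ↓0
  @3  [0,2]  acc 114  |  →114  ↓7

PE[0][2].acc = 114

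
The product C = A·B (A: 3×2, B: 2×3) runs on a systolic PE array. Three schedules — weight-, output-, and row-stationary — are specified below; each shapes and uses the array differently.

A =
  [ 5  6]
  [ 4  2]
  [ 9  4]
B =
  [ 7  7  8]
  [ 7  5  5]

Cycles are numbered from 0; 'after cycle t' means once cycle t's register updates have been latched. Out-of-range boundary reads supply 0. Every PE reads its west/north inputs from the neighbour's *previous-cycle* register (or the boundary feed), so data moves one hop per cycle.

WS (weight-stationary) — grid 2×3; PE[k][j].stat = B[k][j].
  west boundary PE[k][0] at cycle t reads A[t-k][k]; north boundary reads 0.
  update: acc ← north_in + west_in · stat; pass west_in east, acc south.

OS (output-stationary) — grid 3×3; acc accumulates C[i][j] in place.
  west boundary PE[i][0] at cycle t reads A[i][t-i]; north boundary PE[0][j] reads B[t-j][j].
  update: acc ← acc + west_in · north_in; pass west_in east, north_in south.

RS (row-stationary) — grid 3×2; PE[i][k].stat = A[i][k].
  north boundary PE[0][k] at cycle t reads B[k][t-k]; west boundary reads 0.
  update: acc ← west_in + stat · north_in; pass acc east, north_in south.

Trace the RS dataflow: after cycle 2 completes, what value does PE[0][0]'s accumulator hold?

RS 3×2: PE[0][0] cycle-by-cycle (with neighbour feeds):
  @0  [0,0]  acc 35  |  →35  ↓7
  @1  [0,0]  acc 35  |  →35  ↓7
  @2  [0,0]  acc 40  |  →40  ↓8

PE[0][0].acc = 40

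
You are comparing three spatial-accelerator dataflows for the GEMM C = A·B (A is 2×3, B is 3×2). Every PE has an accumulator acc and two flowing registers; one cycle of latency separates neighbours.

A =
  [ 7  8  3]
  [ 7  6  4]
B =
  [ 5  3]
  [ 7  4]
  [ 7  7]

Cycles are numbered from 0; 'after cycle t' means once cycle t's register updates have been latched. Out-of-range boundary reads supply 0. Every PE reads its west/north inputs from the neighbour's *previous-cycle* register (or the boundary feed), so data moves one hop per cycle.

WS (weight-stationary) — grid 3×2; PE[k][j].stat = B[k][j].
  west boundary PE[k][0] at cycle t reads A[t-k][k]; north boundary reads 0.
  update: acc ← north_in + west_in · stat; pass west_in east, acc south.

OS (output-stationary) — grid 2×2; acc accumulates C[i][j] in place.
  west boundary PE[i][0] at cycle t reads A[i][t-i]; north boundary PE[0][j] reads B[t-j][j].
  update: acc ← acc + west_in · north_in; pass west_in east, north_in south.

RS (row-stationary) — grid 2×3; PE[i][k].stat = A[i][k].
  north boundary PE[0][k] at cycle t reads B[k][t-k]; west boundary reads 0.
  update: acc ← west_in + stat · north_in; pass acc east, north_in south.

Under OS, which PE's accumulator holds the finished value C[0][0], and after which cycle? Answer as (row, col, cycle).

(row, col, cycle) = (0, 0, 2)

OS — PE[0][0] is where C[0][0] collects:
  t=0 PE[0][0]: acc=35 h=7 v=5
  t=1 PE[0][0]: acc=91 h=8 v=7
  t=2 PE[0][0]: acc=112 h=3 v=7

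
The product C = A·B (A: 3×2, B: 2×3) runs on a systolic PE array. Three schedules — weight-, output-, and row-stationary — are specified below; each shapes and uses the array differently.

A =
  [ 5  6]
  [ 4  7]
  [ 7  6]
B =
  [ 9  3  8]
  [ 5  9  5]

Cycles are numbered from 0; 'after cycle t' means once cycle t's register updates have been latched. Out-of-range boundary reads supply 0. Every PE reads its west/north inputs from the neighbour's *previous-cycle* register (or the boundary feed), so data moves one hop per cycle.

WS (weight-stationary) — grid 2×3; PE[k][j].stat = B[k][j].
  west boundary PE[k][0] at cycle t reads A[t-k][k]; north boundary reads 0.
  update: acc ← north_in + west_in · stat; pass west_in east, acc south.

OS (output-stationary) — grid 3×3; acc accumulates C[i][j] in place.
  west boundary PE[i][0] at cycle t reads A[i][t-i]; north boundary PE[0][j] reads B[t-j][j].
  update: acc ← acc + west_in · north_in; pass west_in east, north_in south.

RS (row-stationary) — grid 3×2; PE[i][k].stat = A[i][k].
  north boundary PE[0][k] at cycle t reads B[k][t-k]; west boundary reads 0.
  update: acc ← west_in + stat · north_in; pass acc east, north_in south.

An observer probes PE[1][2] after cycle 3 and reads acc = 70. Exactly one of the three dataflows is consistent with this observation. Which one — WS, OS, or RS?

WS [2×3] PE[1][2] across cycles:
  [0] (1,2) acc=0 (h:0 v:0)
  [1] (1,2) acc=0 (h:0 v:0)
  [2] (1,2) acc=0 (h:0 v:0)
  [3] (1,2) acc=70 (h:6 v:70)
OS [3×3] PE[1][2] across cycles:
  [0] (1,2) acc=0 (h:0 v:0)
  [1] (1,2) acc=0 (h:0 v:0)
  [2] (1,2) acc=0 (h:0 v:0)
  [3] (1,2) acc=32 (h:4 v:8)
RS: PE[1][2] is outside its 3×2 grid.

dataflow = WS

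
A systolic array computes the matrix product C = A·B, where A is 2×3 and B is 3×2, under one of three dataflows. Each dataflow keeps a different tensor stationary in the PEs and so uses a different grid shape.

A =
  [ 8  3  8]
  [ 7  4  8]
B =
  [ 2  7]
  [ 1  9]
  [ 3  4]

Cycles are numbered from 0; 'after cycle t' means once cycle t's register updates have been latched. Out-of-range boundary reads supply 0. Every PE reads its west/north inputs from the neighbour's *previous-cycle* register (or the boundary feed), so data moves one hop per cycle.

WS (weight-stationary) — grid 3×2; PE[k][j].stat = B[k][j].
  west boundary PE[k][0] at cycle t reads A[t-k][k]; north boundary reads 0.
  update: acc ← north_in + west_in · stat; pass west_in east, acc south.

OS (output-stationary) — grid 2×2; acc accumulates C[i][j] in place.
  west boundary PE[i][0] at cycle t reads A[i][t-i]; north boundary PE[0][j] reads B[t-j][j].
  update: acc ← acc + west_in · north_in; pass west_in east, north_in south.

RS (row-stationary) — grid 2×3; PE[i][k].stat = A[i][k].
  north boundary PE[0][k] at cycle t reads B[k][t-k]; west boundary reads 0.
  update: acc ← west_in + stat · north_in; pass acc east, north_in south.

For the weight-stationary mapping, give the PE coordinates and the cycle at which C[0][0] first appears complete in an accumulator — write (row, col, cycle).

(row, col, cycle) = (2, 0, 2)

WS — PE[2][0] is where C[0][0] collects:
  cycle 0: PE[2][0] → acc 0, east 0, south 0
  cycle 1: PE[2][0] → acc 0, east 0, south 0
  cycle 2: PE[2][0] → acc 43, east 8, south 43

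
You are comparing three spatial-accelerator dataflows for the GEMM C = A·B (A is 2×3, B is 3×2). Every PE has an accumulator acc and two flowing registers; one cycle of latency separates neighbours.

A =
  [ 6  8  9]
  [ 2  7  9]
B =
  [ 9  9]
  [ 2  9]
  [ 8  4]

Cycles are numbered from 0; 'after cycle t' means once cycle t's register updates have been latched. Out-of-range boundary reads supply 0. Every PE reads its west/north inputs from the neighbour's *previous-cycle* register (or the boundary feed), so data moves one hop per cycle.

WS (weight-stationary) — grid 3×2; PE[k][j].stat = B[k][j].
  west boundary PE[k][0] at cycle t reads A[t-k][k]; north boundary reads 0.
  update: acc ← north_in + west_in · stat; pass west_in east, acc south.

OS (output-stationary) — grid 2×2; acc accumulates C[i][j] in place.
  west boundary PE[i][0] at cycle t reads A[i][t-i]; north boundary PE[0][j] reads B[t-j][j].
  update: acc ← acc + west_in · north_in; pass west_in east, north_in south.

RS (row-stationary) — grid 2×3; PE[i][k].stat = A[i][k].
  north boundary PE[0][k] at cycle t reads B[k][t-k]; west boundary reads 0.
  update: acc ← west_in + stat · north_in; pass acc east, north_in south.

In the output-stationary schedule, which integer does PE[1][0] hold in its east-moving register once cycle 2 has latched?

register = 7

OS (2×2). Following PE[1][0] plus its west/north inputs:
  @0  [0,0]  acc 54  |  →6  ↓9
  @0  [1,0]  acc 0  |  →0  ↓0
  @1  [0,0]  acc 70  |  →8  ↓2
  @1  [1,0]  acc 18  |  →2  ↓9
  @2  [0,0]  acc 142  |  →9  ↓8
  @2  [1,0]  acc 32  |  →7  ↓2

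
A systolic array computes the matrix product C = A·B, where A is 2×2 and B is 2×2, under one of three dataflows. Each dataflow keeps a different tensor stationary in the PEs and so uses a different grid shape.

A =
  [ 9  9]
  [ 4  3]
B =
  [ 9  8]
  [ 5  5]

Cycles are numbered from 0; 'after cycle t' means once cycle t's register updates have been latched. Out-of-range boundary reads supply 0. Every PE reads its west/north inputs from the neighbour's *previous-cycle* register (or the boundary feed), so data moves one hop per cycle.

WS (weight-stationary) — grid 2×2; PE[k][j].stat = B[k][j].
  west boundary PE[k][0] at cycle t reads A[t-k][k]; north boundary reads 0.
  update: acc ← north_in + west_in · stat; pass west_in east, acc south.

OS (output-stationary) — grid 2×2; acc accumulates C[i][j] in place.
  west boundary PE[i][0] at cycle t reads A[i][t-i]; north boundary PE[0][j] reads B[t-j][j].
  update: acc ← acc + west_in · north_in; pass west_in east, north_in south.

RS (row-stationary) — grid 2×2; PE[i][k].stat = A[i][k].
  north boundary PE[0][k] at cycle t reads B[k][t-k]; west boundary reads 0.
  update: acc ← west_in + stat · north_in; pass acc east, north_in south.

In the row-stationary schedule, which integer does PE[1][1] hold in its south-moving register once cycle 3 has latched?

register = 5

RS (2×2). Following PE[1][1] plus its west/north inputs:
  step 0 · PE0,1: acc=0; fwd→0 fwd↓0
  step 0 · PE1,0: acc=0; fwd→0 fwd↓0
  step 0 · PE1,1: acc=0; fwd→0 fwd↓0
  step 1 · PE0,1: acc=126; fwd→126 fwd↓5
  step 1 · PE1,0: acc=36; fwd→36 fwd↓9
  step 1 · PE1,1: acc=0; fwd→0 fwd↓0
  step 2 · PE0,1: acc=117; fwd→117 fwd↓5
  step 2 · PE1,0: acc=32; fwd→32 fwd↓8
  step 2 · PE1,1: acc=51; fwd→51 fwd↓5
  step 3 · PE0,1: acc=0; fwd→0 fwd↓0
  step 3 · PE1,0: acc=0; fwd→0 fwd↓0
  step 3 · PE1,1: acc=47; fwd→47 fwd↓5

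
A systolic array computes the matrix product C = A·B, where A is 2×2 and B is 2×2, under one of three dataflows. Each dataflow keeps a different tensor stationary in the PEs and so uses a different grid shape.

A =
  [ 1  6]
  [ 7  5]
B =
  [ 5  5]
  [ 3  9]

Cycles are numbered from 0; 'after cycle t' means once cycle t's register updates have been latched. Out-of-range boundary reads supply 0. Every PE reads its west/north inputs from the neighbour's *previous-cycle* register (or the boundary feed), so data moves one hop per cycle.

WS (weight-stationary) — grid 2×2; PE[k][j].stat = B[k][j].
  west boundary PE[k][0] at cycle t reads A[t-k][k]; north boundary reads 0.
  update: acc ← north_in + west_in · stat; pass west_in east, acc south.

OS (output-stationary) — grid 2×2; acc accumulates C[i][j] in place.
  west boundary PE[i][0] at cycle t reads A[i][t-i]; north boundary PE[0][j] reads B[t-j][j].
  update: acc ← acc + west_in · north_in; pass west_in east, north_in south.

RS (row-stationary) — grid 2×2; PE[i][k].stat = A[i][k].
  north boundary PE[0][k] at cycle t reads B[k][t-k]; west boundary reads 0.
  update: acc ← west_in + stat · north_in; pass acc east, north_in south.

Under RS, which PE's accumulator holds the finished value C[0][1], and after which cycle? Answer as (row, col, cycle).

(row, col, cycle) = (0, 1, 2)

RS: C[0][1] accumulates in PE[0][1]:
  0: (0,1).acc=0  regs=<0,0>
  1: (0,1).acc=23  regs=<23,3>
  2: (0,1).acc=59  regs=<59,9>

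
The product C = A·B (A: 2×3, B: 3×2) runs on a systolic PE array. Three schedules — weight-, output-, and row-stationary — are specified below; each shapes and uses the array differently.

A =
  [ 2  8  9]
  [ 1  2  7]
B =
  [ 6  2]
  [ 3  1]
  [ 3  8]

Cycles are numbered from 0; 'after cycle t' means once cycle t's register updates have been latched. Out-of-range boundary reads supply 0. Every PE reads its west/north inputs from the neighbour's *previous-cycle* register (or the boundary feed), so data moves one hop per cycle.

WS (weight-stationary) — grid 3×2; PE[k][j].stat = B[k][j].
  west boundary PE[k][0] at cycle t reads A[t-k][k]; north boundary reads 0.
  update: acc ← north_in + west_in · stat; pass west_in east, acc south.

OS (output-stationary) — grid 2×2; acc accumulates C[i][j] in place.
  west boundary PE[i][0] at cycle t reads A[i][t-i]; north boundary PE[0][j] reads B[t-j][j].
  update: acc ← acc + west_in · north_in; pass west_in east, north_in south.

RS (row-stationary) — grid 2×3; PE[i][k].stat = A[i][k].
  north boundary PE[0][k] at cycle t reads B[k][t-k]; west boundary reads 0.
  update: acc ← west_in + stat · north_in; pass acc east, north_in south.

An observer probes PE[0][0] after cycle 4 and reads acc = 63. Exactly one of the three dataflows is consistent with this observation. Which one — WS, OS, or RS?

dataflow = OS

WS (3×2 grid), PE[0][0]:
  after 0 — PE[0][0] acc=12, pass-E 2, pass-S 12
  after 1 — PE[0][0] acc=6, pass-E 1, pass-S 6
  after 2 — PE[0][0] acc=0, pass-E 0, pass-S 0
  after 3 — PE[0][0] acc=0, pass-E 0, pass-S 0
  after 4 — PE[0][0] acc=0, pass-E 0, pass-S 0
OS (2×2 grid), PE[0][0]:
  after 0 — PE[0][0] acc=12, pass-E 2, pass-S 6
  after 1 — PE[0][0] acc=36, pass-E 8, pass-S 3
  after 2 — PE[0][0] acc=63, pass-E 9, pass-S 3
  after 3 — PE[0][0] acc=63, pass-E 0, pass-S 0
  after 4 — PE[0][0] acc=63, pass-E 0, pass-S 0
RS (2×3 grid), PE[0][0]:
  after 0 — PE[0][0] acc=12, pass-E 12, pass-S 6
  after 1 — PE[0][0] acc=4, pass-E 4, pass-S 2
  after 2 — PE[0][0] acc=0, pass-E 0, pass-S 0
  after 3 — PE[0][0] acc=0, pass-E 0, pass-S 0
  after 4 — PE[0][0] acc=0, pass-E 0, pass-S 0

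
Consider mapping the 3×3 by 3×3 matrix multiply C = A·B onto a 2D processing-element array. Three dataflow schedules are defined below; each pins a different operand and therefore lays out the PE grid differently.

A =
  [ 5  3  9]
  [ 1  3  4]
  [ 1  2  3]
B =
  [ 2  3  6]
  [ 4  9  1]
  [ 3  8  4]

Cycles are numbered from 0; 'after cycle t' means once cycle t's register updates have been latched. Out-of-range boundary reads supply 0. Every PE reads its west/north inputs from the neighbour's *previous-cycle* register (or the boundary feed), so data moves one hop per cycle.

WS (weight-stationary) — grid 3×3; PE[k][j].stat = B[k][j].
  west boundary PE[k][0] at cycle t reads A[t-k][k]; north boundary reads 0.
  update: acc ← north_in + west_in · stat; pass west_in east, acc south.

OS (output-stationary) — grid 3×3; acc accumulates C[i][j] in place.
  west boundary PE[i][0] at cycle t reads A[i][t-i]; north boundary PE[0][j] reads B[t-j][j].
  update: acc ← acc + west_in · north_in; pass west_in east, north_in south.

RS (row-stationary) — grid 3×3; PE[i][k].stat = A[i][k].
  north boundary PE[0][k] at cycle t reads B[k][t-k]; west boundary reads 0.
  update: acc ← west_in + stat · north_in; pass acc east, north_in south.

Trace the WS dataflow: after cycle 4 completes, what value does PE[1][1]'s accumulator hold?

PE[1][1].acc = 21

WS 3×3: PE[1][1] cycle-by-cycle (with neighbour feeds):
  step 0 · PE0,1: acc=0; fwd→0 fwd↓0
  step 0 · PE1,0: acc=0; fwd→0 fwd↓0
  step 0 · PE1,1: acc=0; fwd→0 fwd↓0
  step 1 · PE0,1: acc=15; fwd→5 fwd↓15
  step 1 · PE1,0: acc=22; fwd→3 fwd↓22
  step 1 · PE1,1: acc=0; fwd→0 fwd↓0
  step 2 · PE0,1: acc=3; fwd→1 fwd↓3
  step 2 · PE1,0: acc=14; fwd→3 fwd↓14
  step 2 · PE1,1: acc=42; fwd→3 fwd↓42
  step 3 · PE0,1: acc=3; fwd→1 fwd↓3
  step 3 · PE1,0: acc=10; fwd→2 fwd↓10
  step 3 · PE1,1: acc=30; fwd→3 fwd↓30
  step 4 · PE0,1: acc=0; fwd→0 fwd↓0
  step 4 · PE1,0: acc=0; fwd→0 fwd↓0
  step 4 · PE1,1: acc=21; fwd→2 fwd↓21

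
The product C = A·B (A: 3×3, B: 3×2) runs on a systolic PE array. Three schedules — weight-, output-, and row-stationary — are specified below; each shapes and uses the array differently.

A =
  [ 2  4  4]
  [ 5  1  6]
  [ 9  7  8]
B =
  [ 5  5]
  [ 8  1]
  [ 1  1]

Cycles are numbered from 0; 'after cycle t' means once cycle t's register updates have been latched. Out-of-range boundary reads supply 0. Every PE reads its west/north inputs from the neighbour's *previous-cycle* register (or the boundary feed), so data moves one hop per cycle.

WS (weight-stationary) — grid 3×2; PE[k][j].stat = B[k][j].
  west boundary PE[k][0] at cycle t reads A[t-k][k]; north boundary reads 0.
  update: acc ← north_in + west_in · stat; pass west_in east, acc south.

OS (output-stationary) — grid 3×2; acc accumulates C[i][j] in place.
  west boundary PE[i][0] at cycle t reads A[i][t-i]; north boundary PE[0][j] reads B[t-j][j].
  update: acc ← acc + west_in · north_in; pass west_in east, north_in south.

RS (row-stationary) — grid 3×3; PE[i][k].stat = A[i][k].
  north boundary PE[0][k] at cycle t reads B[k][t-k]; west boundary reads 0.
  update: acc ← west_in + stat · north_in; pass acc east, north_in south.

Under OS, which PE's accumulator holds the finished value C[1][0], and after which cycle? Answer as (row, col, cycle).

(row, col, cycle) = (1, 0, 3)

OS: C[1][0] accumulates in PE[1][0]:
  0: (1,0).acc=0  regs=<0,0>
  1: (1,0).acc=25  regs=<5,5>
  2: (1,0).acc=33  regs=<1,8>
  3: (1,0).acc=39  regs=<6,1>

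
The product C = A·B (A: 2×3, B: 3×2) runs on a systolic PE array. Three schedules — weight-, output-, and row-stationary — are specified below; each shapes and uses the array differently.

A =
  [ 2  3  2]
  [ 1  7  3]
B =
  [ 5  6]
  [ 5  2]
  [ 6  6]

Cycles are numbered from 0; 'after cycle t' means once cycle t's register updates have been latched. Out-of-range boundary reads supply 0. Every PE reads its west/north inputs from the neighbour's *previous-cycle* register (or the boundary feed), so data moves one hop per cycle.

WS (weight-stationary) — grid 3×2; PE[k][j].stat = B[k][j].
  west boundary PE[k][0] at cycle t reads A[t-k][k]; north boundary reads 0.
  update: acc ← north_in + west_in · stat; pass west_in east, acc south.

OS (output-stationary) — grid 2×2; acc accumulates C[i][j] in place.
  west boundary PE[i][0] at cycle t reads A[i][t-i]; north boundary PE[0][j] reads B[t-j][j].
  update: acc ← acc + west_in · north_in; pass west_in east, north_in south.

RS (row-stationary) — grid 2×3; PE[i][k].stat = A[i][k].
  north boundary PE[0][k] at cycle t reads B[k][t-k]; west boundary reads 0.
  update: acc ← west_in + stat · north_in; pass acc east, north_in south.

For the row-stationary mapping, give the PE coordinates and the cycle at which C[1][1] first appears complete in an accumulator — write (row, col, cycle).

RS — PE[1][2] is where C[1][1] collects:
  0: (1,2).acc=0  regs=<0,0>
  1: (1,2).acc=0  regs=<0,0>
  2: (1,2).acc=0  regs=<0,0>
  3: (1,2).acc=58  regs=<58,6>
  4: (1,2).acc=38  regs=<38,6>

(row, col, cycle) = (1, 2, 4)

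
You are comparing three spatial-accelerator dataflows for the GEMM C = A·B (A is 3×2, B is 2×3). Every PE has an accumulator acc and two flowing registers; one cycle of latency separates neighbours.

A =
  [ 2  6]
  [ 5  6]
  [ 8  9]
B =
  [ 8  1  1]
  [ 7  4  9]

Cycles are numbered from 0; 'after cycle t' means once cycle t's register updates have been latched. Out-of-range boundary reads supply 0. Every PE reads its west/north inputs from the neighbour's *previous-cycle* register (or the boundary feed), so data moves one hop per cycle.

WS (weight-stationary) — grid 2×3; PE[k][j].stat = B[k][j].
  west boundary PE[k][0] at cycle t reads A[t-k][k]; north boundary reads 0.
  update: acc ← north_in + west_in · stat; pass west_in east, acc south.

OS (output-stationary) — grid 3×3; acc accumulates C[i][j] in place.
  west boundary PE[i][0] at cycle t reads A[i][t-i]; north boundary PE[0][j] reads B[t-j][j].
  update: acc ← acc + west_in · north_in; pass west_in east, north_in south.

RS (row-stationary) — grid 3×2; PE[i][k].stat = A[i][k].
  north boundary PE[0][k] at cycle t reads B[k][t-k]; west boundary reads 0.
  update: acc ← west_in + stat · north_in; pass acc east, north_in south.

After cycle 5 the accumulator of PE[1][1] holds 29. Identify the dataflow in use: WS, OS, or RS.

dataflow = OS

Under WS (2×3), PE[1][1]:
  step 0 · PE1,1: acc=0; fwd→0 fwd↓0
  step 1 · PE1,1: acc=0; fwd→0 fwd↓0
  step 2 · PE1,1: acc=26; fwd→6 fwd↓26
  step 3 · PE1,1: acc=29; fwd→6 fwd↓29
  step 4 · PE1,1: acc=44; fwd→9 fwd↓44
  step 5 · PE1,1: acc=0; fwd→0 fwd↓0
Under OS (3×3), PE[1][1]:
  step 0 · PE1,1: acc=0; fwd→0 fwd↓0
  step 1 · PE1,1: acc=0; fwd→0 fwd↓0
  step 2 · PE1,1: acc=5; fwd→5 fwd↓1
  step 3 · PE1,1: acc=29; fwd→6 fwd↓4
  step 4 · PE1,1: acc=29; fwd→0 fwd↓0
  step 5 · PE1,1: acc=29; fwd→0 fwd↓0
Under RS (3×2), PE[1][1]:
  step 0 · PE1,1: acc=0; fwd→0 fwd↓0
  step 1 · PE1,1: acc=0; fwd→0 fwd↓0
  step 2 · PE1,1: acc=82; fwd→82 fwd↓7
  step 3 · PE1,1: acc=29; fwd→29 fwd↓4
  step 4 · PE1,1: acc=59; fwd→59 fwd↓9
  step 5 · PE1,1: acc=0; fwd→0 fwd↓0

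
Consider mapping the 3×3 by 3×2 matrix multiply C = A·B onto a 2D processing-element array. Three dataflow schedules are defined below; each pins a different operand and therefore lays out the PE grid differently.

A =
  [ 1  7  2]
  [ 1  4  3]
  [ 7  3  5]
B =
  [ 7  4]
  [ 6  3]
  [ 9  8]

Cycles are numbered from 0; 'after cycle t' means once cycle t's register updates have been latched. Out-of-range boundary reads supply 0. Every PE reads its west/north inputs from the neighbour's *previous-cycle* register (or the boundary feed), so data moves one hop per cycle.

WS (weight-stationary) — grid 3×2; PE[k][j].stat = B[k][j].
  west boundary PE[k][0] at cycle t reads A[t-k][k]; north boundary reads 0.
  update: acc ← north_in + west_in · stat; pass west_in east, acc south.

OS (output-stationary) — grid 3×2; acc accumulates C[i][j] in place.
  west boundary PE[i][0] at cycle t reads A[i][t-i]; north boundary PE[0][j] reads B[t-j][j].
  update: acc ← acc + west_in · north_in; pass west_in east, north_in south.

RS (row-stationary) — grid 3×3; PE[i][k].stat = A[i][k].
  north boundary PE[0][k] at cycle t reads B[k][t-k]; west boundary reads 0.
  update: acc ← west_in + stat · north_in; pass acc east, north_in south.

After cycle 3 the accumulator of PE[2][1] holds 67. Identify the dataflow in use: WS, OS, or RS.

WS (3×2 grid), PE[2][1]:
  after 0 — PE[2][1] acc=0, pass-E 0, pass-S 0
  after 1 — PE[2][1] acc=0, pass-E 0, pass-S 0
  after 2 — PE[2][1] acc=0, pass-E 0, pass-S 0
  after 3 — PE[2][1] acc=41, pass-E 2, pass-S 41
OS (3×2 grid), PE[2][1]:
  after 0 — PE[2][1] acc=0, pass-E 0, pass-S 0
  after 1 — PE[2][1] acc=0, pass-E 0, pass-S 0
  after 2 — PE[2][1] acc=0, pass-E 0, pass-S 0
  after 3 — PE[2][1] acc=28, pass-E 7, pass-S 4
RS (3×3 grid), PE[2][1]:
  after 0 — PE[2][1] acc=0, pass-E 0, pass-S 0
  after 1 — PE[2][1] acc=0, pass-E 0, pass-S 0
  after 2 — PE[2][1] acc=0, pass-E 0, pass-S 0
  after 3 — PE[2][1] acc=67, pass-E 67, pass-S 6

dataflow = RS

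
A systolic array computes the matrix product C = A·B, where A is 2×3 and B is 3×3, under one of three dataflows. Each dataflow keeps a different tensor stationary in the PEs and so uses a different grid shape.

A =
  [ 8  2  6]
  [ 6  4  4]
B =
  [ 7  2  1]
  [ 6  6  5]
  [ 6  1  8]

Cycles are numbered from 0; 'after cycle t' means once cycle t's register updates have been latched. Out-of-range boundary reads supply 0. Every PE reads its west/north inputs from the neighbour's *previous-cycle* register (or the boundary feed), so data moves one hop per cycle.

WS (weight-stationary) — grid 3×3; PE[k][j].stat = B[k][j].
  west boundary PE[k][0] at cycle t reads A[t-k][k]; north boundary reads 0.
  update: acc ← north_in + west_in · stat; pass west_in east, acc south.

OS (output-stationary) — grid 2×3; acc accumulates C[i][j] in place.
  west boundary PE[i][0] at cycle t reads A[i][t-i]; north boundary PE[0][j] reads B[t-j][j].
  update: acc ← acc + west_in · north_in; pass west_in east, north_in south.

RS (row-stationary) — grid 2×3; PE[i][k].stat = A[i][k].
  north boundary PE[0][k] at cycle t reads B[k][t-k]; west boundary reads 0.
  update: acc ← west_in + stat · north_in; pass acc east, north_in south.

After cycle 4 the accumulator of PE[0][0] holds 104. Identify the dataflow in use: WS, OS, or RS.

dataflow = OS

Under WS (3×3), PE[0][0]:
  [0] (0,0) acc=56 (h:8 v:56)
  [1] (0,0) acc=42 (h:6 v:42)
  [2] (0,0) acc=0 (h:0 v:0)
  [3] (0,0) acc=0 (h:0 v:0)
  [4] (0,0) acc=0 (h:0 v:0)
Under OS (2×3), PE[0][0]:
  [0] (0,0) acc=56 (h:8 v:7)
  [1] (0,0) acc=68 (h:2 v:6)
  [2] (0,0) acc=104 (h:6 v:6)
  [3] (0,0) acc=104 (h:0 v:0)
  [4] (0,0) acc=104 (h:0 v:0)
Under RS (2×3), PE[0][0]:
  [0] (0,0) acc=56 (h:56 v:7)
  [1] (0,0) acc=16 (h:16 v:2)
  [2] (0,0) acc=8 (h:8 v:1)
  [3] (0,0) acc=0 (h:0 v:0)
  [4] (0,0) acc=0 (h:0 v:0)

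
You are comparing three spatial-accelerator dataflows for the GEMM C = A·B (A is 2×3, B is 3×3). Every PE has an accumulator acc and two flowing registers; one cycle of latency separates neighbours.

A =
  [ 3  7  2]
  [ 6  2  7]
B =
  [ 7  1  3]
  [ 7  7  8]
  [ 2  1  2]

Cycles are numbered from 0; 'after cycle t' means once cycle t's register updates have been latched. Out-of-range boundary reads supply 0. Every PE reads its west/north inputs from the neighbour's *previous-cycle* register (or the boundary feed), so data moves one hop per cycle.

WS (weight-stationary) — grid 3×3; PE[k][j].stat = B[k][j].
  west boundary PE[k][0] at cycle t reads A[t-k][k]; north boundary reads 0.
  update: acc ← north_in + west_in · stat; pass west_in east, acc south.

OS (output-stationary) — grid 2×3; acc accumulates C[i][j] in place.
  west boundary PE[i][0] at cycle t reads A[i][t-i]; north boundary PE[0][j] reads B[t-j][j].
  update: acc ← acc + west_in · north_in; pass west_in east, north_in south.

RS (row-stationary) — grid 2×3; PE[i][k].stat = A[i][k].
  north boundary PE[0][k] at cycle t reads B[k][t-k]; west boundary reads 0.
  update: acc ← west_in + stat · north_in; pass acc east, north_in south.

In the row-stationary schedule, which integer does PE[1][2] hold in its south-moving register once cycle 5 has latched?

register = 2

Tracing RS — 2×3 array, target PE[1][2]:
  0: (0,2).acc=0  regs=<0,0>
  0: (1,1).acc=0  regs=<0,0>
  0: (1,2).acc=0  regs=<0,0>
  1: (0,2).acc=0  regs=<0,0>
  1: (1,1).acc=0  regs=<0,0>
  1: (1,2).acc=0  regs=<0,0>
  2: (0,2).acc=74  regs=<74,2>
  2: (1,1).acc=56  regs=<56,7>
  2: (1,2).acc=0  regs=<0,0>
  3: (0,2).acc=54  regs=<54,1>
  3: (1,1).acc=20  regs=<20,7>
  3: (1,2).acc=70  regs=<70,2>
  4: (0,2).acc=69  regs=<69,2>
  4: (1,1).acc=34  regs=<34,8>
  4: (1,2).acc=27  regs=<27,1>
  5: (0,2).acc=0  regs=<0,0>
  5: (1,1).acc=0  regs=<0,0>
  5: (1,2).acc=48  regs=<48,2>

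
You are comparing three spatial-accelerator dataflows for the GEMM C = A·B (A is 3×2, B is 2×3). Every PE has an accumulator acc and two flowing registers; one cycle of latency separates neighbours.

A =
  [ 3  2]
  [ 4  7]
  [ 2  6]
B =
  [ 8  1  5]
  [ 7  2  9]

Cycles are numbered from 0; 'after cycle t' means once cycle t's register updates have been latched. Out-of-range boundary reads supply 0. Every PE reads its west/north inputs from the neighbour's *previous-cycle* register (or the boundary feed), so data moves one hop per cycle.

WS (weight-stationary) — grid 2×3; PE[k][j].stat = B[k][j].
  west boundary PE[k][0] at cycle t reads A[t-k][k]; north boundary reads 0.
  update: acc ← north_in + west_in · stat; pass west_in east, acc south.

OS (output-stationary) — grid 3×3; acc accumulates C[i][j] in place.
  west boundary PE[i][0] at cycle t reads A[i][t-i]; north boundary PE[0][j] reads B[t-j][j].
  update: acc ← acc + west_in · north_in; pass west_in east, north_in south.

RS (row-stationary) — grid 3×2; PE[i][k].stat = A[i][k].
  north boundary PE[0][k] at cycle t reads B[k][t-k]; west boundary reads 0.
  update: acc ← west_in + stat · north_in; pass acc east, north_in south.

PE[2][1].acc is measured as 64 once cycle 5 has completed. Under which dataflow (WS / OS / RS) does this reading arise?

WS: PE[2][1] is outside its 2×3 grid.
— OS: 3×3; PE[2][1] trace:
  cycle 0: PE[2][1] → acc 0, east 0, south 0
  cycle 1: PE[2][1] → acc 0, east 0, south 0
  cycle 2: PE[2][1] → acc 0, east 0, south 0
  cycle 3: PE[2][1] → acc 2, east 2, south 1
  cycle 4: PE[2][1] → acc 14, east 6, south 2
  cycle 5: PE[2][1] → acc 14, east 0, south 0
— RS: 3×2; PE[2][1] trace:
  cycle 0: PE[2][1] → acc 0, east 0, south 0
  cycle 1: PE[2][1] → acc 0, east 0, south 0
  cycle 2: PE[2][1] → acc 0, east 0, south 0
  cycle 3: PE[2][1] → acc 58, east 58, south 7
  cycle 4: PE[2][1] → acc 14, east 14, south 2
  cycle 5: PE[2][1] → acc 64, east 64, south 9

dataflow = RS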